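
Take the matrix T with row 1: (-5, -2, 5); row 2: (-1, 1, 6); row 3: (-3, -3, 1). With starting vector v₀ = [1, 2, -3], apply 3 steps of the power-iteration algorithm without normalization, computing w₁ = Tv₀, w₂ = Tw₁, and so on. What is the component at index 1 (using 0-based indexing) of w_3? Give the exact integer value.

w1 = Tv₀ = (-24, -17, -12)
w2 = Tw1 = (94, -65, 111)
w3 = Tw2 = (215, 507, 24)
The requested component of w3 is 507.

507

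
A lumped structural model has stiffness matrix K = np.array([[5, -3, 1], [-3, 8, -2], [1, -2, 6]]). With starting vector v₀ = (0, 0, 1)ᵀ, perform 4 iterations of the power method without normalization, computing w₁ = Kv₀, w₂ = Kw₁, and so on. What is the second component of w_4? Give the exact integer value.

-4355

w1 = Kv₀ = (1, -2, 6)
w2 = Kw1 = (17, -31, 41)
w3 = Kw2 = (219, -381, 325)
w4 = Kw3 = (2563, -4355, 2931)
The requested component of w4 is -4355.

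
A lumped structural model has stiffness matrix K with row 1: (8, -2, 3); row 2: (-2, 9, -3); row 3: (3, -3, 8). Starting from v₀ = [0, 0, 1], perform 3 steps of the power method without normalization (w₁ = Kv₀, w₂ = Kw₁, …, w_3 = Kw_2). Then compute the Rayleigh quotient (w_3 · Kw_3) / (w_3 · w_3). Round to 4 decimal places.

w1 = Kv₀ = (8·0 + (-2)·0 + 3·1; (-2)·0 + 9·0 + (-3)·1; 3·0 + (-3)·0 + 8·1) = (3, -3, 8)
w2 = Kw1 = (8·3 + (-2)·(-3) + 3·8; (-2)·3 + 9·(-3) + (-3)·8; 3·3 + (-3)·(-3) + 8·8) = (54, -57, 82)
w3 = Kw2 = (792, -867, 989)
Kw3 = (11037, -12354, 12889)
w3·Kw3 = 792·11037 + (-867)·(-12354) + 989·12889 = 32199443; w3·w3 = 792·792 + (-867)·(-867) + 989·989 = 2357074
λ ≈ 32199443/2357074 = 13.6608

13.6608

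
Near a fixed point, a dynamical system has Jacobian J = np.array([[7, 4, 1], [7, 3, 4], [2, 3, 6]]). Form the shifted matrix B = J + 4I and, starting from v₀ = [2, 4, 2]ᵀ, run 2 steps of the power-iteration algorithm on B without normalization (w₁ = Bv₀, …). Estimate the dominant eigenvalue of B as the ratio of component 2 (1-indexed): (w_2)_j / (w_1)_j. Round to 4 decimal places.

B = J + 4I has rows (11, 4, 1); (7, 7, 4); (2, 3, 10)
w1 = Bv₀ = (40, 50, 36)
w2 = Bw1 = (676, 774, 590)
Ratio: 774/50 = 15.4800

15.4800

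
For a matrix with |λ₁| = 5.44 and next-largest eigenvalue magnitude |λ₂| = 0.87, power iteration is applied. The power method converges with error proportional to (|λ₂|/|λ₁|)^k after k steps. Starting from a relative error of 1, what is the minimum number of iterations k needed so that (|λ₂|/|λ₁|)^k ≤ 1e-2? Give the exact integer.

3

|λ₂/λ₁| = 0.87/5.44 = 0.15993
Need k ≥ ln(1e-2) / ln(0.15993) = -4.6052 / -1.8330 ≈ 2.512
Smallest integer k satisfying the bound: 3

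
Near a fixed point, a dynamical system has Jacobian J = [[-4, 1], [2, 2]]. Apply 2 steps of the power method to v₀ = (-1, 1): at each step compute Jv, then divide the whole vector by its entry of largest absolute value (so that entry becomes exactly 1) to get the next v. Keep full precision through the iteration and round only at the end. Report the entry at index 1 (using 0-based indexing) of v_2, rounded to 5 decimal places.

-0.50000

Jv0 = (5.000000, 0.000000); divide by 5.000000 → v1 = (1.000000, 0.000000)
Jv1 = (-4.000000, 2.000000); divide by -4.000000 → v2 = (1.000000, -0.500000)
Requested entry of v2: 10/-20 = -0.50000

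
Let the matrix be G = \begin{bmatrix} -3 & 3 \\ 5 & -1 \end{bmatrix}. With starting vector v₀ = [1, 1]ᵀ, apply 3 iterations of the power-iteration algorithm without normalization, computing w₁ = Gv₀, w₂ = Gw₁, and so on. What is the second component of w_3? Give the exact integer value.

w1 = Gv₀ = ((-3)·1 + 3·1; 5·1 + (-1)·1) = (0, 4)
w2 = Gw1 = ((-3)·0 + 3·4; 5·0 + (-1)·4) = (12, -4)
w3 = Gw2 = (-48, 64)
The requested component of w3 is 64.

64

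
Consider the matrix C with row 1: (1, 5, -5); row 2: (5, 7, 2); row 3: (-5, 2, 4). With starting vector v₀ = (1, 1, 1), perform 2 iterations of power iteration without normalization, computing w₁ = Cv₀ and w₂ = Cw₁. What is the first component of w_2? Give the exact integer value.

w1 = Cv₀ = (1, 14, 1)
w2 = Cw1 = (66, 105, 27)
The requested component of w2 is 66.

66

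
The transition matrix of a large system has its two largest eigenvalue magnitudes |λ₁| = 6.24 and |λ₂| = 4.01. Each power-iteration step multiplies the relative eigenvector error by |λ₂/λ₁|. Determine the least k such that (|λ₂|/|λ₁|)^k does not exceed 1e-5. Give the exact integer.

|λ₂/λ₁| = 4.01/6.24 = 0.64263
Need k ≥ ln(1e-5) / ln(0.64263) = -11.5129 / -0.4422 ≈ 26.036
Smallest integer k satisfying the bound: 27

27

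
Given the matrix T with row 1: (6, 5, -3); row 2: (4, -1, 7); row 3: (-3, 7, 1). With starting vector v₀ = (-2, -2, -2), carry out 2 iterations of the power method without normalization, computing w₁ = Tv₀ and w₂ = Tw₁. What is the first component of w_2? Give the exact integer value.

-166

w1 = Tv₀ = (-16, -20, -10)
w2 = Tw1 = (-166, -114, -102)
The requested component of w2 is -166.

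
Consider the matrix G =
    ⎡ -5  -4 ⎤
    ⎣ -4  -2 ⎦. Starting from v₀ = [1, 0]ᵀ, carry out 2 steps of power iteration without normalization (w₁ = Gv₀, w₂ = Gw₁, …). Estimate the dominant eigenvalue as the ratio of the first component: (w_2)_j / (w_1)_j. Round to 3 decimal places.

w1 = Gv₀ = ((-5)·1 + (-4)·0; (-4)·1 + (-2)·0) = (-5, -4)
w2 = Gw1 = ((-5)·(-5) + (-4)·(-4); (-4)·(-5) + (-2)·(-4)) = (41, 28)
Ratio at component: 41 / -5 = -8.200

λ ≈ -8.200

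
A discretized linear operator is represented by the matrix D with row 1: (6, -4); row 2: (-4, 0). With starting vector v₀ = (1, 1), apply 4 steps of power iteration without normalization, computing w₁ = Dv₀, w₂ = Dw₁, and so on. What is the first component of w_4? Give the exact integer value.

w1 = Dv₀ = (6·1 + (-4)·1; (-4)·1 + 0·1) = (2, -4)
w2 = Dw1 = (6·2 + (-4)·(-4); (-4)·2 + 0·(-4)) = (28, -8)
w3 = Dw2 = (200, -112)
w4 = Dw3 = (1648, -800)
The requested component of w4 is 1648.

1648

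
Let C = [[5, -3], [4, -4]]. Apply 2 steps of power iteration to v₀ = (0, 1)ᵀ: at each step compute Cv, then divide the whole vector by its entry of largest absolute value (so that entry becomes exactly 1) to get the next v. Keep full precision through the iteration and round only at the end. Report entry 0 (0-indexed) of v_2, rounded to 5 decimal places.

Cv0 = (-3.000000, -4.000000); divide by -4.000000 → v1 = (0.750000, 1.000000)
Cv1 = (0.750000, -1.000000); divide by -1.000000 → v2 = (-0.750000, 1.000000)
Requested entry of v2: -3/4 = -0.75000

-0.75000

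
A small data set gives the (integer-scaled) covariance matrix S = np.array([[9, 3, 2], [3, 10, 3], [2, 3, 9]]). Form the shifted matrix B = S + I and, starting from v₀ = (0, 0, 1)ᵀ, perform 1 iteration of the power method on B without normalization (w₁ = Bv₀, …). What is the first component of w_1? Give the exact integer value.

B = S + I has rows (10, 3, 2); (3, 11, 3); (2, 3, 10)
w1 = Bv₀ = (2, 3, 10)
Requested component of w1: 2

2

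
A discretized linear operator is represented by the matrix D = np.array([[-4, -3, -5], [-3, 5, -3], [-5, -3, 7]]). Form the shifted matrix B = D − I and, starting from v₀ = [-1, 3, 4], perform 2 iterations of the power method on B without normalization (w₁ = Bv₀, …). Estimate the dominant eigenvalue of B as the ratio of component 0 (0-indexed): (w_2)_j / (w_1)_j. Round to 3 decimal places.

μ ≈ -0.458

B = D − I has rows (-5, -3, -5); (-3, 4, -3); (-5, -3, 6)
w1 = Bv₀ = ((-5)·(-1) + (-3)·3 + (-5)·4; (-3)·(-1) + 4·3 + (-3)·4; (-5)·(-1) + (-3)·3 + 6·4) = (-24, 3, 20)
w2 = Bw1 = ((-5)·(-24) + (-3)·3 + (-5)·20; (-3)·(-24) + 4·3 + (-3)·20; (-5)·(-24) + (-3)·3 + 6·20) = (11, 24, 231)
Ratio: 11/-24 = -0.458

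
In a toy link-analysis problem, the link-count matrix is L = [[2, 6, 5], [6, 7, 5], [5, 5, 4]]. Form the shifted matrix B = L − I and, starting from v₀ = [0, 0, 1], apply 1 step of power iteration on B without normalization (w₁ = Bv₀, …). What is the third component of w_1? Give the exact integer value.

B = L − I has rows (1, 6, 5); (6, 6, 5); (5, 5, 3)
w1 = Bv₀ = (1·0 + 6·0 + 5·1; 6·0 + 6·0 + 5·1; 5·0 + 5·0 + 3·1) = (5, 5, 3)
Requested component of w1: 3

3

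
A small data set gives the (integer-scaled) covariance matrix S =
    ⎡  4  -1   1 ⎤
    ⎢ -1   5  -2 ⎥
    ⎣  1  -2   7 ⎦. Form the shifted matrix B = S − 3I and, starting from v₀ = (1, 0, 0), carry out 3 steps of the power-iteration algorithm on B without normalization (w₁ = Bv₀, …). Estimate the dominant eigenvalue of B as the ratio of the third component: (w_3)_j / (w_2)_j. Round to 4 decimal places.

μ ≈ 5.8571

B = S − 3I has rows (1, -1, 1); (-1, 2, -2); (1, -2, 4)
w1 = Bv₀ = (1, -1, 1)
w2 = Bw1 = (3, -5, 7)
w3 = Bw2 = (15, -27, 41)
Ratio: 41/7 = 5.8571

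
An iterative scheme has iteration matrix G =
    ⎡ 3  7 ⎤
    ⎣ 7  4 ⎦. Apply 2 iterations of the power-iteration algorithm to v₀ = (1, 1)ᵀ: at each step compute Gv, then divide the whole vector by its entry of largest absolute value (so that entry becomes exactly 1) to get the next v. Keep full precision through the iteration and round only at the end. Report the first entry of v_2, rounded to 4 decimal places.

Gv0 = (10.00000, 11.00000); divide by 11.00000 → v1 = (0.90909, 1.00000)
Gv1 = (9.72727, 10.36364); divide by 10.36364 → v2 = (0.93860, 1.00000)
Requested entry of v2: 107/114 = 0.9386

0.9386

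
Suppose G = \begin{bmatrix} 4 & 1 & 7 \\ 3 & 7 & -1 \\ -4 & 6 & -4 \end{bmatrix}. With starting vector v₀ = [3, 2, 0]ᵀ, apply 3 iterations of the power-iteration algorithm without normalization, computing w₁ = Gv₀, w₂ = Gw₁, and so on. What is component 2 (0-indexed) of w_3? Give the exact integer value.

574

w1 = Gv₀ = (14, 23, 0)
w2 = Gw1 = (79, 203, 82)
w3 = Gw2 = (1093, 1576, 574)
The requested component of w3 is 574.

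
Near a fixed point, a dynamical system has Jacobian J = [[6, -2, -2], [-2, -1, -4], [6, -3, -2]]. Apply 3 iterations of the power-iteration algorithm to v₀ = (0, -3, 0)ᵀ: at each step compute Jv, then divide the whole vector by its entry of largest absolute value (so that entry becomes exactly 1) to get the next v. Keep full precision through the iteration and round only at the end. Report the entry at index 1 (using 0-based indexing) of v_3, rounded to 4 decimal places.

Jv0 = (6.00000, 3.00000, 9.00000); divide by 9.00000 → v1 = (0.66667, 0.33333, 1.00000)
Jv1 = (1.33333, -5.66667, 1.00000); divide by -5.66667 → v2 = (-0.23529, 1.00000, -0.17647)
Jv2 = (-3.05882, 0.17647, -4.05882); divide by -4.05882 → v3 = (0.75362, -0.04348, 1.00000)
Requested entry of v3: -9/207 = -0.0435

-0.0435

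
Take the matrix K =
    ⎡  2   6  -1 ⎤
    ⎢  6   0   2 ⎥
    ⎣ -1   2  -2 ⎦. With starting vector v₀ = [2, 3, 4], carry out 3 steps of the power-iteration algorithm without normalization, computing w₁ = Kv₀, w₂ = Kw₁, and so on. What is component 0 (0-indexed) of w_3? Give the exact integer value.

w1 = Kv₀ = (2·2 + 6·3 + (-1)·4; 6·2 + 0·3 + 2·4; (-1)·2 + 2·3 + (-2)·4) = (18, 20, -4)
w2 = Kw1 = (2·18 + 6·20 + (-1)·(-4); 6·18 + 0·20 + 2·(-4); (-1)·18 + 2·20 + (-2)·(-4)) = (160, 100, 30)
w3 = Kw2 = (890, 1020, -20)
The requested component of w3 is 890.

890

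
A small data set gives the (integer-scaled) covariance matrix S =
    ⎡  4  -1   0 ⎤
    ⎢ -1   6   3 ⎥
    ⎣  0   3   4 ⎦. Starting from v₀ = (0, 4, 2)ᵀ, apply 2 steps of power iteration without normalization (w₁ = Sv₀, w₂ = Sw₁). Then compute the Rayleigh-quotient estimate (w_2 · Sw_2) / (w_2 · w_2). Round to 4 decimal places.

w1 = Sv₀ = (4·0 + (-1)·4 + 0·2; (-1)·0 + 6·4 + 3·2; 0·0 + 3·4 + 4·2) = (-4, 30, 20)
w2 = Sw1 = (4·(-4) + (-1)·30 + 0·20; (-1)·(-4) + 6·30 + 3·20; 0·(-4) + 3·30 + 4·20) = (-46, 244, 170)
Sw2 = (-428, 2020, 1412)
w2·Sw2 = (-46)·(-428) + 244·2020 + 170·1412 = 752608; w2·w2 = (-46)·(-46) + 244·244 + 170·170 = 90552
λ ≈ 752608/90552 = 8.3113

λ ≈ 8.3113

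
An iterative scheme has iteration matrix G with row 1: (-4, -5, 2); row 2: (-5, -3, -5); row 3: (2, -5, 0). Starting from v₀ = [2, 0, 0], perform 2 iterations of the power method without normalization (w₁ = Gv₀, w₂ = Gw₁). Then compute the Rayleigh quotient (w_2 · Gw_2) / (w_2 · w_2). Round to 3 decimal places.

w1 = Gv₀ = (-8, -10, 4)
w2 = Gw1 = (90, 50, 34)
Gw2 = (-542, -770, -70)
w2·Gw2 = 90·(-542) + 50·(-770) + 34·(-70) = -89660; w2·w2 = 90·90 + 50·50 + 34·34 = 11756
λ ≈ -89660/11756 = -7.627

λ ≈ -7.627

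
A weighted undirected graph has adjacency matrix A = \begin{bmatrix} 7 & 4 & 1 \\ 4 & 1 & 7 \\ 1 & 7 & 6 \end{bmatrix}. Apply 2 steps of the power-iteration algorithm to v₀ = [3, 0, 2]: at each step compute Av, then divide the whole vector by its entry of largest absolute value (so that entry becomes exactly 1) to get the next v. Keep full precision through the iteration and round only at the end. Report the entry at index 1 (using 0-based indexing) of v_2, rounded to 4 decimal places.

0.7559

Av0 = (23.00000, 26.00000, 15.00000); divide by 26.00000 → v1 = (0.88462, 1.00000, 0.57692)
Av1 = (10.76923, 8.57692, 11.34615); divide by 11.34615 → v2 = (0.94915, 0.75593, 1.00000)
Requested entry of v2: 223/295 = 0.7559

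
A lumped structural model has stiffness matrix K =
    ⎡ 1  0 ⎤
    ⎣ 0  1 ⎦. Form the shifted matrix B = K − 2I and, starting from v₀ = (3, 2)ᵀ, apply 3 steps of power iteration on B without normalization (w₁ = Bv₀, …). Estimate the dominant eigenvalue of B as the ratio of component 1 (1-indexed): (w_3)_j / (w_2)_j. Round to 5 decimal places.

B = K − 2I has rows (-1, 0); (0, -1)
w1 = Bv₀ = ((-1)·3 + 0·2; 0·3 + (-1)·2) = (-3, -2)
w2 = Bw1 = ((-1)·(-3) + 0·(-2); 0·(-3) + (-1)·(-2)) = (3, 2)
w3 = Bw2 = (-3, -2)
Ratio: -3/3 = -1.00000

-1.00000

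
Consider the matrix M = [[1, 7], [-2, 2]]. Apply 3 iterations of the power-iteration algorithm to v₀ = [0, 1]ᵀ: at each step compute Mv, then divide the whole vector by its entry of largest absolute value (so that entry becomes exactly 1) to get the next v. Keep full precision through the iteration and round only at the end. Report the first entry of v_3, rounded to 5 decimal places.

Mv0 = (7.000000, 2.000000); divide by 7.000000 → v1 = (1.000000, 0.285714)
Mv1 = (3.000000, -1.428571); divide by 3.000000 → v2 = (1.000000, -0.476190)
Mv2 = (-2.333333, -2.952381); divide by -2.952381 → v3 = (0.790323, 1.000000)
Requested entry of v3: -49/-62 = 0.79032

0.79032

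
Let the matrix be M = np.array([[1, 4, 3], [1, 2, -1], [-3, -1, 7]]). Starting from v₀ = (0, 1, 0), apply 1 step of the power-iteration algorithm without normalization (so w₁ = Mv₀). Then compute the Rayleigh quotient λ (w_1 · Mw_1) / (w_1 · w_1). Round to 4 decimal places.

w1 = Mv₀ = (4, 2, -1)
Mw1 = (9, 9, -21)
w1·Mw1 = 4·9 + 2·9 + (-1)·(-21) = 75; w1·w1 = 4·4 + 2·2 + (-1)·(-1) = 21
λ ≈ 75/21 = 3.5714

λ ≈ 3.5714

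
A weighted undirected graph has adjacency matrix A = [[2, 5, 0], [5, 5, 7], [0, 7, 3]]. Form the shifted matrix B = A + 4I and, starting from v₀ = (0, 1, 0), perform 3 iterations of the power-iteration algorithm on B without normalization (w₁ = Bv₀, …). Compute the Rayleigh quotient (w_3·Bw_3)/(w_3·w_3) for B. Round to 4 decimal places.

B = A + 4I has rows (6, 5, 0); (5, 9, 7); (0, 7, 7)
w1 = Bv₀ = (5, 9, 7)
w2 = Bw1 = (75, 155, 112)
w3 = Bw2 = (1225, 2554, 1869)
Bw3 = (20120, 42194, 30961)
w3·Bw3 = 190276585; w3·w3 = 11516702; μ ≈ 190276585/11516702 = 16.5218

16.5218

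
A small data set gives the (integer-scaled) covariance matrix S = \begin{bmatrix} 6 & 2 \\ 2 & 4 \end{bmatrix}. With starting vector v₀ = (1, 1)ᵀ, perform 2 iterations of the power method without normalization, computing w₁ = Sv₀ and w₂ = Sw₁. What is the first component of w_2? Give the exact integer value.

w1 = Sv₀ = (6·1 + 2·1; 2·1 + 4·1) = (8, 6)
w2 = Sw1 = (6·8 + 2·6; 2·8 + 4·6) = (60, 40)
The requested component of w2 is 60.

60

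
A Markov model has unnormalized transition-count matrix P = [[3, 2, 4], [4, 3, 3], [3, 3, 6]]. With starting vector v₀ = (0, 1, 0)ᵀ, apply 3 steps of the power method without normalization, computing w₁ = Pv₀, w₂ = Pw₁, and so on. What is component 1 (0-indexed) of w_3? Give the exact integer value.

273

w1 = Pv₀ = (3·0 + 2·1 + 4·0; 4·0 + 3·1 + 3·0; 3·0 + 3·1 + 6·0) = (2, 3, 3)
w2 = Pw1 = (3·2 + 2·3 + 4·3; 4·2 + 3·3 + 3·3; 3·2 + 3·3 + 6·3) = (24, 26, 33)
w3 = Pw2 = (256, 273, 348)
The requested component of w3 is 273.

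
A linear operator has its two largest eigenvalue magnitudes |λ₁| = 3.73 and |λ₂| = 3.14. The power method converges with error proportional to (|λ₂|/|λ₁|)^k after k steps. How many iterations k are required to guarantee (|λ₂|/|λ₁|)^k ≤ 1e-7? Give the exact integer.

|λ₂/λ₁| = 3.14/3.73 = 0.84182
Need k ≥ ln(1e-7) / ln(0.84182) = -16.1181 / -0.1722 ≈ 93.609
Smallest integer k satisfying the bound: 94

94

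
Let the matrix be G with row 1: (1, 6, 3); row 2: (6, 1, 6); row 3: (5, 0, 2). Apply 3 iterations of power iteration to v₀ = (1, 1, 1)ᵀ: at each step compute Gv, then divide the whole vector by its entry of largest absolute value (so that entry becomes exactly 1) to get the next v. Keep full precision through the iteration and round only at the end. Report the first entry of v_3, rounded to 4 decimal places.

Gv0 = (10.00000, 13.00000, 7.00000); divide by 13.00000 → v1 = (0.76923, 1.00000, 0.53846)
Gv1 = (8.38462, 8.84615, 4.92308); divide by 8.84615 → v2 = (0.94783, 1.00000, 0.55652)
Gv2 = (8.61739, 10.02609, 5.85217); divide by 10.02609 → v3 = (0.85950, 1.00000, 0.58369)
Requested entry of v3: 991/1153 = 0.8595

0.8595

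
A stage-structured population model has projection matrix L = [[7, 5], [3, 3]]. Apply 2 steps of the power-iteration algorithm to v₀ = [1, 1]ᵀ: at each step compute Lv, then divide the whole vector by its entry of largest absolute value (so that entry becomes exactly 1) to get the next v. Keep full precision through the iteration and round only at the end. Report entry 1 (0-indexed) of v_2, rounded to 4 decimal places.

Lv0 = (12.00000, 6.00000); divide by 12.00000 → v1 = (1.00000, 0.50000)
Lv1 = (9.50000, 4.50000); divide by 9.50000 → v2 = (1.00000, 0.47368)
Requested entry of v2: 54/114 = 0.4737

0.4737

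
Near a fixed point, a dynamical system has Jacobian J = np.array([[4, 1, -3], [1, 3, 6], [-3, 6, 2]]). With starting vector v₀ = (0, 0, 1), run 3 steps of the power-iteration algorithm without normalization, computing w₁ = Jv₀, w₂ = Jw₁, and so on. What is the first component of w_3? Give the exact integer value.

-168

w1 = Jv₀ = (4·0 + 1·0 + (-3)·1; 1·0 + 3·0 + 6·1; (-3)·0 + 6·0 + 2·1) = (-3, 6, 2)
w2 = Jw1 = (4·(-3) + 1·6 + (-3)·2; 1·(-3) + 3·6 + 6·2; (-3)·(-3) + 6·6 + 2·2) = (-12, 27, 49)
w3 = Jw2 = (-168, 363, 296)
The requested component of w3 is -168.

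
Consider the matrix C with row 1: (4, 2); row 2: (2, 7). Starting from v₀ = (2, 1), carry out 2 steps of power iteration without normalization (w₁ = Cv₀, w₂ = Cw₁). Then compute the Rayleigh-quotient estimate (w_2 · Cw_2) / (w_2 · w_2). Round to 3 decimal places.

7.945

w1 = Cv₀ = (4·2 + 2·1; 2·2 + 7·1) = (10, 11)
w2 = Cw1 = (4·10 + 2·11; 2·10 + 7·11) = (62, 97)
Cw2 = (442, 803)
w2·Cw2 = 62·442 + 97·803 = 105295; w2·w2 = 62·62 + 97·97 = 13253
λ ≈ 105295/13253 = 7.945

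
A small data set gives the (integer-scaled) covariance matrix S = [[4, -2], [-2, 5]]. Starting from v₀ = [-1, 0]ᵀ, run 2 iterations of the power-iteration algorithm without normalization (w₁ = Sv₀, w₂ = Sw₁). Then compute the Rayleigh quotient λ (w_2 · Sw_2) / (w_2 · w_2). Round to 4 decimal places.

λ ≈ 6.4365

w1 = Sv₀ = (4·(-1) + (-2)·0; (-2)·(-1) + 5·0) = (-4, 2)
w2 = Sw1 = (4·(-4) + (-2)·2; (-2)·(-4) + 5·2) = (-20, 18)
Sw2 = (-116, 130)
w2·Sw2 = (-20)·(-116) + 18·130 = 4660; w2·w2 = (-20)·(-20) + 18·18 = 724
λ ≈ 4660/724 = 6.4365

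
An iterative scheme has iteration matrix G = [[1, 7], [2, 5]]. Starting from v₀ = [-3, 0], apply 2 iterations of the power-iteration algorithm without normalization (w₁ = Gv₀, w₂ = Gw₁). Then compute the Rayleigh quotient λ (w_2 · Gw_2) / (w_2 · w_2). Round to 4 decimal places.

w1 = Gv₀ = (1·(-3) + 7·0; 2·(-3) + 5·0) = (-3, -6)
w2 = Gw1 = (1·(-3) + 7·(-6); 2·(-3) + 5·(-6)) = (-45, -36)
Gw2 = (-297, -270)
w2·Gw2 = (-45)·(-297) + (-36)·(-270) = 23085; w2·w2 = (-45)·(-45) + (-36)·(-36) = 3321
λ ≈ 23085/3321 = 6.9512

λ ≈ 6.9512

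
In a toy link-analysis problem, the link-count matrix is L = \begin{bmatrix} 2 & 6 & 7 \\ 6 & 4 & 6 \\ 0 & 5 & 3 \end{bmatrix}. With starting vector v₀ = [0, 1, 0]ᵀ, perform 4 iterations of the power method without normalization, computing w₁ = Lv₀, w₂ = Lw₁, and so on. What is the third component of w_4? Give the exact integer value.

6365

w1 = Lv₀ = (6, 4, 5)
w2 = Lw1 = (71, 82, 35)
w3 = Lw2 = (879, 964, 515)
w4 = Lw3 = (11147, 12220, 6365)
The requested component of w4 is 6365.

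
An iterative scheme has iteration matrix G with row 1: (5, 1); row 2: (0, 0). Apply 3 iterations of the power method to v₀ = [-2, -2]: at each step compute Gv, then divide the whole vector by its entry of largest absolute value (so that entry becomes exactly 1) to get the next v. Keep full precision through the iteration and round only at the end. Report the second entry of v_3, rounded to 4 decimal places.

0.0000

Gv0 = (-12.00000, 0.00000); divide by -12.00000 → v1 = (1.00000, 0.00000)
Gv1 = (5.00000, 0.00000); divide by 5.00000 → v2 = (1.00000, 0.00000)
Gv2 = (5.00000, 0.00000); divide by 5.00000 → v3 = (1.00000, 0.00000)
Requested entry of v3: 0/-300 = 0.0000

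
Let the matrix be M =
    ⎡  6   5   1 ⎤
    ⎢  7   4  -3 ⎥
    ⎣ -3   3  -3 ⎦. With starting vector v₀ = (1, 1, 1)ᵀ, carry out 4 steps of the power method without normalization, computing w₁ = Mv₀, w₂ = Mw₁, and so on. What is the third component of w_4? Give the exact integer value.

-183

w1 = Mv₀ = (6·1 + 5·1 + 1·1; 7·1 + 4·1 + (-3)·1; (-3)·1 + 3·1 + (-3)·1) = (12, 8, -3)
w2 = Mw1 = (6·12 + 5·8 + 1·(-3); 7·12 + 4·8 + (-3)·(-3); (-3)·12 + 3·8 + (-3)·(-3)) = (109, 125, -3)
w3 = Mw2 = (1276, 1272, 57)
w4 = Mw3 = (14073, 13849, -183)
The requested component of w4 is -183.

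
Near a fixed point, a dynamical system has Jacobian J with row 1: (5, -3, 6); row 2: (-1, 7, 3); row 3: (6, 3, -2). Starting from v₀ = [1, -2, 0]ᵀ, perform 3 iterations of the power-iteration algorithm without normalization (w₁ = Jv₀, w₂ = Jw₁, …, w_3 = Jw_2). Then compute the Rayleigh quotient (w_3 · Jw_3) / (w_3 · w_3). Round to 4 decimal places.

w1 = Jv₀ = (5·1 + (-3)·(-2) + 6·0; (-1)·1 + 7·(-2) + 3·0; 6·1 + 3·(-2) + (-2)·0) = (11, -15, 0)
w2 = Jw1 = (5·11 + (-3)·(-15) + 6·0; (-1)·11 + 7·(-15) + 3·0; 6·11 + 3·(-15) + (-2)·0) = (100, -116, 21)
w3 = Jw2 = (974, -849, 210)
Jw3 = (8677, -6287, 2877)
w3·Jw3 = 974·8677 + (-849)·(-6287) + 210·2877 = 14393231; w3·w3 = 974·974 + (-849)·(-849) + 210·210 = 1713577
λ ≈ 14393231/1713577 = 8.3995

λ ≈ 8.3995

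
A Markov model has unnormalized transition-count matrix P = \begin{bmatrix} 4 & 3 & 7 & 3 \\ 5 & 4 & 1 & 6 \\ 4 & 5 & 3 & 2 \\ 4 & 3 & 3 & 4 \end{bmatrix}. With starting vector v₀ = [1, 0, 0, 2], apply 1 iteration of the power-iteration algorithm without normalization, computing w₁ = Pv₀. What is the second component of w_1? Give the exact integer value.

w1 = Pv₀ = (4·1 + 3·0 + 7·0 + 3·2; 5·1 + 4·0 + 1·0 + 6·2; 4·1 + 5·0 + 3·0 + 2·2; 4·1 + 3·0 + 3·0 + 4·2) = (10, 17, 8, 12)
The requested component of w1 is 17.

17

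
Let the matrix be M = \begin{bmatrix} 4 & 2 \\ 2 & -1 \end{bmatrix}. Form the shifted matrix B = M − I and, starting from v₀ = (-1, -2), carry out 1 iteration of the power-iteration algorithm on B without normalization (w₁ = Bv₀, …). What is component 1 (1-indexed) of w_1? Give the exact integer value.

B = M − I has rows (3, 2); (2, -2)
w1 = Bv₀ = (3·(-1) + 2·(-2); 2·(-1) + (-2)·(-2)) = (-7, 2)
Requested component of w1: -7

-7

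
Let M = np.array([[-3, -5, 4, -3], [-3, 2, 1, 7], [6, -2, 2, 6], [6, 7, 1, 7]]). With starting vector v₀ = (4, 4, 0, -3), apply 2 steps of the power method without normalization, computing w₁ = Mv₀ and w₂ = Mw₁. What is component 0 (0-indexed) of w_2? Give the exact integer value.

93

w1 = Mv₀ = ((-3)·4 + (-5)·4 + 4·0 + (-3)·(-3); (-3)·4 + 2·4 + 1·0 + 7·(-3); 6·4 + (-2)·4 + 2·0 + 6·(-3); 6·4 + 7·4 + 1·0 + 7·(-3)) = (-23, -25, -2, 31)
w2 = Mw1 = ((-3)·(-23) + (-5)·(-25) + 4·(-2) + (-3)·31; (-3)·(-23) + 2·(-25) + 1·(-2) + 7·31; 6·(-23) + (-2)·(-25) + 2·(-2) + 6·31; 6·(-23) + 7·(-25) + 1·(-2) + 7·31) = (93, 234, 94, -98)
The requested component of w2 is 93.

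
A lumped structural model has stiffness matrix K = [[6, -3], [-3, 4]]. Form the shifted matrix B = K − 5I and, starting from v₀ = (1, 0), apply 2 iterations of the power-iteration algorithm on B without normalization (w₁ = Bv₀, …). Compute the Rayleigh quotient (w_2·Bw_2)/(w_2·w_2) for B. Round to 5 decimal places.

B = K − 5I has rows (1, -3); (-3, -1)
w1 = Bv₀ = (1, -3)
w2 = Bw1 = (10, 0)
Bw2 = (10, -30)
w2·Bw2 = 100; w2·w2 = 100; μ ≈ 100/100 = 1.00000

μ ≈ 1.00000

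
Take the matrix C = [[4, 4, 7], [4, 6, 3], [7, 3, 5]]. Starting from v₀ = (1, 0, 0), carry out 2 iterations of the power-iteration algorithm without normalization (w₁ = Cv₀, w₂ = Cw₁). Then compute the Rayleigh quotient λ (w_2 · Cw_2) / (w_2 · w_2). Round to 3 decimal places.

14.379

w1 = Cv₀ = (4·1 + 4·0 + 7·0; 4·1 + 6·0 + 3·0; 7·1 + 3·0 + 5·0) = (4, 4, 7)
w2 = Cw1 = (4·4 + 4·4 + 7·7; 4·4 + 6·4 + 3·7; 7·4 + 3·4 + 5·7) = (81, 61, 75)
Cw2 = (1093, 915, 1125)
w2·Cw2 = 81·1093 + 61·915 + 75·1125 = 228723; w2·w2 = 81·81 + 61·61 + 75·75 = 15907
λ ≈ 228723/15907 = 14.379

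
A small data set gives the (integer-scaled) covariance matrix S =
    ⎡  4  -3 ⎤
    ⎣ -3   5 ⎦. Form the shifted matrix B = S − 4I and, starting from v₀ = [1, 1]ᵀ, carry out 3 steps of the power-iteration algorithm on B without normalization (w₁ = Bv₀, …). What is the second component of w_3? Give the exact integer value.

B = S − 4I has rows (0, -3); (-3, 1)
w1 = Bv₀ = (-3, -2)
w2 = Bw1 = (6, 7)
w3 = Bw2 = (-21, -11)
Requested component of w3: -11

-11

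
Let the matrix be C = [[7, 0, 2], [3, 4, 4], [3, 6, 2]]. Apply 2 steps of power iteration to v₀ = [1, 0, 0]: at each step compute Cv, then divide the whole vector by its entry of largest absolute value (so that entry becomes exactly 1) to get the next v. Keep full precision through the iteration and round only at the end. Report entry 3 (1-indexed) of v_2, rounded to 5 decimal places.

Cv0 = (7.000000, 3.000000, 3.000000); divide by 7.000000 → v1 = (1.000000, 0.428571, 0.428571)
Cv1 = (7.857143, 6.428571, 6.428571); divide by 7.857143 → v2 = (1.000000, 0.818182, 0.818182)
Requested entry of v2: 45/55 = 0.81818

0.81818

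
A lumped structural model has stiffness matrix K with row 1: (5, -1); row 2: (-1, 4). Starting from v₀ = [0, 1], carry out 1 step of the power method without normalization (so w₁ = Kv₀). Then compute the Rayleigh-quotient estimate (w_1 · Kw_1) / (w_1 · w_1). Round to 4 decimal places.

w1 = Kv₀ = (-1, 4)
Kw1 = (-9, 17)
w1·Kw1 = (-1)·(-9) + 4·17 = 77; w1·w1 = (-1)·(-1) + 4·4 = 17
λ ≈ 77/17 = 4.5294

4.5294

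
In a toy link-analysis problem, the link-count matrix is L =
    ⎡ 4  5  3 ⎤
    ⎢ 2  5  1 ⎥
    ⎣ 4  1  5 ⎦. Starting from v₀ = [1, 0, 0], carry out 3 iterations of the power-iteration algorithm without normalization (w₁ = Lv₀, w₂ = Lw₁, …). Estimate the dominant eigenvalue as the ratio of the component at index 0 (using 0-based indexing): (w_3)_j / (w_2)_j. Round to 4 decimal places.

w1 = Lv₀ = (4·1 + 5·0 + 3·0; 2·1 + 5·0 + 1·0; 4·1 + 1·0 + 5·0) = (4, 2, 4)
w2 = Lw1 = (4·4 + 5·2 + 3·4; 2·4 + 5·2 + 1·4; 4·4 + 1·2 + 5·4) = (38, 22, 38)
w3 = Lw2 = (376, 224, 364)
Ratio at component: 376 / 38 = 9.8947

λ ≈ 9.8947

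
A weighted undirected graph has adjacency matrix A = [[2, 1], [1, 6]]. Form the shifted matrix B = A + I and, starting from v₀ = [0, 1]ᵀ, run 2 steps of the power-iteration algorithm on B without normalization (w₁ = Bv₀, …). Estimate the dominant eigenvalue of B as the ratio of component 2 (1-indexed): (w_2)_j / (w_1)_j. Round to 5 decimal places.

μ ≈ 7.14286

B = A + I has rows (3, 1); (1, 7)
w1 = Bv₀ = (3·0 + 1·1; 1·0 + 7·1) = (1, 7)
w2 = Bw1 = (3·1 + 1·7; 1·1 + 7·7) = (10, 50)
Ratio: 50/7 = 7.14286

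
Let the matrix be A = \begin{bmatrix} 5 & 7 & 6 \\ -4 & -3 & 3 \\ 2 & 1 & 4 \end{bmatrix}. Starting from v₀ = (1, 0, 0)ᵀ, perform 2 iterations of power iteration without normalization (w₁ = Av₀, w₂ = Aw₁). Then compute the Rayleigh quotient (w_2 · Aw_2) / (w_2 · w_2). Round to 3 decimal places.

w1 = Av₀ = (5·1 + 7·0 + 6·0; (-4)·1 + (-3)·0 + 3·0; 2·1 + 1·0 + 4·0) = (5, -4, 2)
w2 = Aw1 = (5·5 + 7·(-4) + 6·2; (-4)·5 + (-3)·(-4) + 3·2; 2·5 + 1·(-4) + 4·2) = (9, -2, 14)
Aw2 = (115, 12, 72)
w2·Aw2 = 9·115 + (-2)·12 + 14·72 = 2019; w2·w2 = 9·9 + (-2)·(-2) + 14·14 = 281
λ ≈ 2019/281 = 7.185

λ ≈ 7.185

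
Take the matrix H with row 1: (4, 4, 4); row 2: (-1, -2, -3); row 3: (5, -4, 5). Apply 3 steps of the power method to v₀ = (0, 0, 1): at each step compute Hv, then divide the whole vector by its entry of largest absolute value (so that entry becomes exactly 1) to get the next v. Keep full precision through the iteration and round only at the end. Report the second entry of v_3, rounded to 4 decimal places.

-0.3698

Hv0 = (4.00000, -3.00000, 5.00000); divide by 5.00000 → v1 = (0.80000, -0.60000, 1.00000)
Hv1 = (4.80000, -2.60000, 11.40000); divide by 11.40000 → v2 = (0.42105, -0.22807, 1.00000)
Hv2 = (4.77193, -2.96491, 8.01754); divide by 8.01754 → v3 = (0.59519, -0.36980, 1.00000)
Requested entry of v3: -169/457 = -0.3698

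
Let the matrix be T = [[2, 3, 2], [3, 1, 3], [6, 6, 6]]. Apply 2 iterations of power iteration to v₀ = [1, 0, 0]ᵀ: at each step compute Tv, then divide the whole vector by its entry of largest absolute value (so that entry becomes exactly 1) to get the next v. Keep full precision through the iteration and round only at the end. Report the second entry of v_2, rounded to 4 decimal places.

Tv0 = (2.00000, 3.00000, 6.00000); divide by 6.00000 → v1 = (0.33333, 0.50000, 1.00000)
Tv1 = (4.16667, 4.50000, 11.00000); divide by 11.00000 → v2 = (0.37879, 0.40909, 1.00000)
Requested entry of v2: 27/66 = 0.4091

0.4091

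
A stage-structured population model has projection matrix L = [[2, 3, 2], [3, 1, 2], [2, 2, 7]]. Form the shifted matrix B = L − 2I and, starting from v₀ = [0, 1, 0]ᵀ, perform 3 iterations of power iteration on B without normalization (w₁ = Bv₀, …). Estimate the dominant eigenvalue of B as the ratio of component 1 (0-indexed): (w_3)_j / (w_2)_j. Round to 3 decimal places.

μ ≈ 1.214

B = L − 2I has rows (0, 3, 2); (3, -1, 2); (2, 2, 5)
w1 = Bv₀ = (0·0 + 3·1 + 2·0; 3·0 + (-1)·1 + 2·0; 2·0 + 2·1 + 5·0) = (3, -1, 2)
w2 = Bw1 = (0·3 + 3·(-1) + 2·2; 3·3 + (-1)·(-1) + 2·2; 2·3 + 2·(-1) + 5·2) = (1, 14, 14)
w3 = Bw2 = (70, 17, 100)
Ratio: 17/14 = 1.214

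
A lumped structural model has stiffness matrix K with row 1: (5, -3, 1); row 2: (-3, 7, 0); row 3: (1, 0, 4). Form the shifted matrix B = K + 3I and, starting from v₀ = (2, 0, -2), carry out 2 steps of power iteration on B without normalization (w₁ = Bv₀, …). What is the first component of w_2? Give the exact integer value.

118

B = K + 3I has rows (8, -3, 1); (-3, 10, 0); (1, 0, 7)
w1 = Bv₀ = (14, -6, -12)
w2 = Bw1 = (118, -102, -70)
Requested component of w2: 118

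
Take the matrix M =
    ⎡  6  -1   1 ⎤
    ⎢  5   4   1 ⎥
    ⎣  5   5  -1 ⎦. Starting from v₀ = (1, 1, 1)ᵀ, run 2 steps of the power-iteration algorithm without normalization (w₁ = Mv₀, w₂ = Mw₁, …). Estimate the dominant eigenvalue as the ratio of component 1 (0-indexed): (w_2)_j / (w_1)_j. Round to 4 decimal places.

λ ≈ 7.9000

w1 = Mv₀ = (6·1 + (-1)·1 + 1·1; 5·1 + 4·1 + 1·1; 5·1 + 5·1 + (-1)·1) = (6, 10, 9)
w2 = Mw1 = (6·6 + (-1)·10 + 1·9; 5·6 + 4·10 + 1·9; 5·6 + 5·10 + (-1)·9) = (35, 79, 71)
Ratio at component: 79 / 10 = 7.9000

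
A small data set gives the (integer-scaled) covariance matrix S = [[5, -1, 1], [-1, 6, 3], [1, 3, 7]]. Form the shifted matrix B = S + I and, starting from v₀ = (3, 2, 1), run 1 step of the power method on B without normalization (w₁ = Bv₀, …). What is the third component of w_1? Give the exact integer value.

17

B = S + I has rows (6, -1, 1); (-1, 7, 3); (1, 3, 8)
w1 = Bv₀ = (17, 14, 17)
Requested component of w1: 17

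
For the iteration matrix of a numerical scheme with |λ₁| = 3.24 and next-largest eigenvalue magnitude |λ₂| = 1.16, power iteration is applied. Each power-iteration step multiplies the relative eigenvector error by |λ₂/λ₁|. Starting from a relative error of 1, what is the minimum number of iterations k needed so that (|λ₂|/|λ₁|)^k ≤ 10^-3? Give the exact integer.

7

|λ₂/λ₁| = 1.16/3.24 = 0.35802
Need k ≥ ln(10^-3) / ln(0.35802) = -6.9078 / -1.0272 ≈ 6.725
Smallest integer k satisfying the bound: 7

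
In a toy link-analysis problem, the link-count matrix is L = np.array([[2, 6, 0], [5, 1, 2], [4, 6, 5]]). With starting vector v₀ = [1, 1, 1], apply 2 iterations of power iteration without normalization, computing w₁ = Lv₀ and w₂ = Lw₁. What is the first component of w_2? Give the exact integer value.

w1 = Lv₀ = (8, 8, 15)
w2 = Lw1 = (64, 78, 155)
The requested component of w2 is 64.

64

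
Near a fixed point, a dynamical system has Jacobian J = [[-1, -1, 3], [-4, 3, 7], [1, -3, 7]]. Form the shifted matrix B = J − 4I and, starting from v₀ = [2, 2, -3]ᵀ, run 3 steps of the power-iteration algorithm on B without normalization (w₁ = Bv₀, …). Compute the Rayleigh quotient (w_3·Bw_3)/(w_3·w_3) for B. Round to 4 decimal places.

B = J − 4I has rows (-5, -1, 3); (-4, -1, 7); (1, -3, 3)
w1 = Bv₀ = ((-5)·2 + (-1)·2 + 3·(-3); (-4)·2 + (-1)·2 + 7·(-3); 1·2 + (-3)·2 + 3·(-3)) = (-21, -31, -13)
w2 = Bw1 = ((-5)·(-21) + (-1)·(-31) + 3·(-13); (-4)·(-21) + (-1)·(-31) + 7·(-13); 1·(-21) + (-3)·(-31) + 3·(-13)) = (97, 24, 33)
w3 = Bw2 = (-410, -181, 124)
Bw3 = (2603, 2689, 505)
w3·Bw3 = -1491319; w3·w3 = 216237; μ ≈ -1491319/216237 = -6.8967

-6.8967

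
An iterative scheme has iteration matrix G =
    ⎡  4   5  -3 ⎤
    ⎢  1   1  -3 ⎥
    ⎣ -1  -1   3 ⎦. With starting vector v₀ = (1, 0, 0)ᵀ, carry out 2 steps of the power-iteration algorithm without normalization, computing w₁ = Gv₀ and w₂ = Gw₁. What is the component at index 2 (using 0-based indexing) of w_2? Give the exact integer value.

w1 = Gv₀ = (4·1 + 5·0 + (-3)·0; 1·1 + 1·0 + (-3)·0; (-1)·1 + (-1)·0 + 3·0) = (4, 1, -1)
w2 = Gw1 = (4·4 + 5·1 + (-3)·(-1); 1·4 + 1·1 + (-3)·(-1); (-1)·4 + (-1)·1 + 3·(-1)) = (24, 8, -8)
The requested component of w2 is -8.

-8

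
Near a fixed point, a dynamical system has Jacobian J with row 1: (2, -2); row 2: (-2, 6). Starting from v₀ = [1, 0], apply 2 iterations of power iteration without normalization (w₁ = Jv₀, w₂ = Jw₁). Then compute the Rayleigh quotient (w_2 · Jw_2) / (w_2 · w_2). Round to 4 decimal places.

6.8000

w1 = Jv₀ = (2·1 + (-2)·0; (-2)·1 + 6·0) = (2, -2)
w2 = Jw1 = (2·2 + (-2)·(-2); (-2)·2 + 6·(-2)) = (8, -16)
Jw2 = (48, -112)
w2·Jw2 = 8·48 + (-16)·(-112) = 2176; w2·w2 = 8·8 + (-16)·(-16) = 320
λ ≈ 2176/320 = 6.8000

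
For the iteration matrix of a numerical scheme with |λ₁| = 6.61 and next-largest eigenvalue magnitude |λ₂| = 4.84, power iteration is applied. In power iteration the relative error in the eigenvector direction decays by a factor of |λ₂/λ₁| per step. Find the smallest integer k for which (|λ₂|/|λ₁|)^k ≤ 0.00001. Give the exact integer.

|λ₂/λ₁| = 4.84/6.61 = 0.73222
Need k ≥ ln(0.00001) / ln(0.73222) = -11.5129 / -0.3117 ≈ 36.940
Smallest integer k satisfying the bound: 37

37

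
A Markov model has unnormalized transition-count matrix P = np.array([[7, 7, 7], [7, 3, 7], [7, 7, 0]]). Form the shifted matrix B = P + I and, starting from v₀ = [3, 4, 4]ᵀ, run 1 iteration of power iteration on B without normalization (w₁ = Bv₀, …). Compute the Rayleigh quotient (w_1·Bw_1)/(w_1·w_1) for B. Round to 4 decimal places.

μ ≈ 18.7062

B = P + I has rows (8, 7, 7); (7, 4, 7); (7, 7, 1)
w1 = Bv₀ = (80, 65, 53)
Bw1 = (1466, 1191, 1068)
w1·Bw1 = 251299; w1·w1 = 13434; μ ≈ 251299/13434 = 18.7062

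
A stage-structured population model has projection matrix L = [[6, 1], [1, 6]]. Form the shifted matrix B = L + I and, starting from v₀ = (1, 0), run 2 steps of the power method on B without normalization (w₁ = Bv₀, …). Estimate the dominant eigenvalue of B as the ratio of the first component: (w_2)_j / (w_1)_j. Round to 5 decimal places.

B = L + I has rows (7, 1); (1, 7)
w1 = Bv₀ = (7·1 + 1·0; 1·1 + 7·0) = (7, 1)
w2 = Bw1 = (7·7 + 1·1; 1·7 + 7·1) = (50, 14)
Ratio: 50/7 = 7.14286

μ ≈ 7.14286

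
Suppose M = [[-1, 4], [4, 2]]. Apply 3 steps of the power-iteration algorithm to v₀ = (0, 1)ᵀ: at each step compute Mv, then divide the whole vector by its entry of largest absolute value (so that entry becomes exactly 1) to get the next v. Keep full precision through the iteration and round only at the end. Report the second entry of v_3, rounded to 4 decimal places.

0.7368

Mv0 = (4.00000, 2.00000); divide by 4.00000 → v1 = (1.00000, 0.50000)
Mv1 = (1.00000, 5.00000); divide by 5.00000 → v2 = (0.20000, 1.00000)
Mv2 = (3.80000, 2.80000); divide by 3.80000 → v3 = (1.00000, 0.73684)
Requested entry of v3: 56/76 = 0.7368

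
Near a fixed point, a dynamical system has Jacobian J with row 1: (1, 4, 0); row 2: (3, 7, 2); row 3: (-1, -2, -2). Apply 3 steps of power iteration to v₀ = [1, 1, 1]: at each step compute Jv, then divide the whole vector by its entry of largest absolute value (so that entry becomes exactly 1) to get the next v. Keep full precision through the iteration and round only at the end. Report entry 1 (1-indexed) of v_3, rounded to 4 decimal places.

0.5497

Jv0 = (5.00000, 12.00000, -5.00000); divide by 12.00000 → v1 = (0.41667, 1.00000, -0.41667)
Jv1 = (4.41667, 7.41667, -1.58333); divide by 7.41667 → v2 = (0.59551, 1.00000, -0.21348)
Jv2 = (4.59551, 8.35955, -2.16854); divide by 8.35955 → v3 = (0.54973, 1.00000, -0.25941)
Requested entry of v3: 409/744 = 0.5497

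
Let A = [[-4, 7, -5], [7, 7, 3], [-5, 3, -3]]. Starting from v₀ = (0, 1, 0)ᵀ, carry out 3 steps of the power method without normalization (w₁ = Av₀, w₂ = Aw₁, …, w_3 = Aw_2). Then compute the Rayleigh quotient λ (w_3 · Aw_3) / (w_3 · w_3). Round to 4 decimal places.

w1 = Av₀ = ((-4)·0 + 7·1 + (-5)·0; 7·0 + 7·1 + 3·0; (-5)·0 + 3·1 + (-3)·0) = (7, 7, 3)
w2 = Aw1 = ((-4)·7 + 7·7 + (-5)·3; 7·7 + 7·7 + 3·3; (-5)·7 + 3·7 + (-3)·3) = (6, 107, -23)
w3 = Aw2 = (840, 722, 360)
Aw3 = (-106, 12014, -3114)
w3·Aw3 = 840·(-106) + 722·12014 + 360·(-3114) = 7464028; w3·w3 = 840·840 + 722·722 + 360·360 = 1356484
λ ≈ 7464028/1356484 = 5.5025

5.5025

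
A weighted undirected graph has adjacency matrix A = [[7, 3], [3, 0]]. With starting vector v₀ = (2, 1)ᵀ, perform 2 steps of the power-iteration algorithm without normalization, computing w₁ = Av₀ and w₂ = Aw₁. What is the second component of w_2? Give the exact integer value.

51

w1 = Av₀ = (17, 6)
w2 = Aw1 = (137, 51)
The requested component of w2 is 51.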